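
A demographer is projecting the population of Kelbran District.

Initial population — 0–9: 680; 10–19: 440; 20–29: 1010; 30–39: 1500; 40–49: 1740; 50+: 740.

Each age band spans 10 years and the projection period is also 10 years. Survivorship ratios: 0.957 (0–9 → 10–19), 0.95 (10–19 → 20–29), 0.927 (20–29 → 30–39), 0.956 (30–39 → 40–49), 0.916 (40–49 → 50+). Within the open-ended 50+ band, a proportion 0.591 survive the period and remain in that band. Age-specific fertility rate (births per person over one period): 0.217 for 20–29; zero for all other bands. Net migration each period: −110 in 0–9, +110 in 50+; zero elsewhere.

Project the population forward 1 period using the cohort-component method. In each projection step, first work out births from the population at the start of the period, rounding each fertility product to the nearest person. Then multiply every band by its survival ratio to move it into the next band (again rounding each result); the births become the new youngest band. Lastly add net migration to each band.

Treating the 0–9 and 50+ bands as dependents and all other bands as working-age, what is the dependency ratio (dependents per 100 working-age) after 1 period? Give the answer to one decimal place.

65.4

Numbering the bands 1..6 from youngest to oldest:
— Period 1 —
Births: 1010 * 0.217 = 219
Band 2: 680 * 0.957 = 651
Band 3: 440 * 0.95 = 418
Band 4: 1010 * 0.927 = 936
Band 5: 1500 * 0.956 = 1434
Band 6: 1740 * 0.916 + 740 * 0.591 = 1594 + 437 = 2031
Net migration: Band 1 − 110 → 109; Band 6 + 110 → 2141
Population now: 0–9=109, 10–19=651, 20–29=418, 30–39=936, 40–49=1434, 50+=2141
Dependents (band 0–9 + band 50+) = 109 + 2141 = 2250; working-age = 3439; ratio = 2250/3439 × 100 = 65.4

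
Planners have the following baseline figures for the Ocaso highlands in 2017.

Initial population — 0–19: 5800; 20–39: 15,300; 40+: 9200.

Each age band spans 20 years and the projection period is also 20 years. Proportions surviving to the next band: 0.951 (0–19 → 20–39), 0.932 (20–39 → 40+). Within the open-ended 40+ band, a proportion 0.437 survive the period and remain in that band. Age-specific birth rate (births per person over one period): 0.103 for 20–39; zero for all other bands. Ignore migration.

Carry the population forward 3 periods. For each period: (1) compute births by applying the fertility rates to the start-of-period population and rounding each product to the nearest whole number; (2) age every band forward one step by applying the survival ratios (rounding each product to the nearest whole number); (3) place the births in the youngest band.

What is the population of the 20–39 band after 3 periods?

Let band 1 be 0–19 through band 3 = 40+.
After projecting period 1:
Births: 15300 × 0.103 = 1576
Band 2: 5800 × 0.951 = 5516
Band 3: 15300 × 0.932 + 9200 × 0.437 = 14260 + 4020 = 18280
Population now: 0–19=1576, 20–39=5516, 40+=18280
After projecting period 2:
Births: 5516 × 0.103 = 568
Band 2: 1576 × 0.951 = 1499
Band 3: 5516 × 0.932 + 18280 × 0.437 = 5141 + 7988 = 13129
Population now: 0–19=568, 20–39=1499, 40+=13129
After projecting period 3:
Births: 1499 × 0.103 = 154
Band 2: 568 × 0.951 = 540
Band 3: 1499 × 0.932 + 13129 × 0.437 = 1397 + 5737 = 7134
Population now: 0–19=154, 20–39=540, 40+=7134

540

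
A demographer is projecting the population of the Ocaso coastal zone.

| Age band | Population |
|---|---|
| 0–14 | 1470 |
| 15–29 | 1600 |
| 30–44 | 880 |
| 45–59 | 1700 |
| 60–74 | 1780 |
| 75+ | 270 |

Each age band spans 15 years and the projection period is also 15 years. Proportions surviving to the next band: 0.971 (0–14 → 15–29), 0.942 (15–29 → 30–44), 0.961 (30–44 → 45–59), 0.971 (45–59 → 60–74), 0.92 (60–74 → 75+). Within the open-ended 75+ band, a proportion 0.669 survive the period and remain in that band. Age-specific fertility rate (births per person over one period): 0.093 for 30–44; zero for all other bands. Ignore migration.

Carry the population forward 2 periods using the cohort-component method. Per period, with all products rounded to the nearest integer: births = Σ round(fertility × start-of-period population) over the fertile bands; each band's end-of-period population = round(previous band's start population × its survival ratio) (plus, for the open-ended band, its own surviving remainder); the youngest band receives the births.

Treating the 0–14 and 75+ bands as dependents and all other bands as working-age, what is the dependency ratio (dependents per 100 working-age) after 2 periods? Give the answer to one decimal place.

77.9

Period 1.
Births: 880 × 0.093 = 82
15–29: 1470 × 0.971 = 1427
30–44: 1600 × 0.942 = 1507
45–59: 880 × 0.961 = 846
60–74: 1700 × 0.971 = 1651
75+: 1780 × 0.92 + 270 × 0.669 = 1638 + 181 = 1819
Giving 82 / 1427 / 1507 / 846 / 1651 / 1819.
Period 2.
Births: 1507 × 0.093 = 140
15–29: 82 × 0.971 = 80
30–44: 1427 × 0.942 = 1344
45–59: 1507 × 0.961 = 1448
60–74: 846 × 0.971 = 821
75+: 1651 × 0.92 + 1819 × 0.669 = 1519 + 1217 = 2736
Giving 140 / 80 / 1344 / 1448 / 821 / 2736.
Dependents (band 0–14 + band 75+) = 140 + 2736 = 2876; working-age = 3693; ratio = 2876/3693 × 100 = 77.9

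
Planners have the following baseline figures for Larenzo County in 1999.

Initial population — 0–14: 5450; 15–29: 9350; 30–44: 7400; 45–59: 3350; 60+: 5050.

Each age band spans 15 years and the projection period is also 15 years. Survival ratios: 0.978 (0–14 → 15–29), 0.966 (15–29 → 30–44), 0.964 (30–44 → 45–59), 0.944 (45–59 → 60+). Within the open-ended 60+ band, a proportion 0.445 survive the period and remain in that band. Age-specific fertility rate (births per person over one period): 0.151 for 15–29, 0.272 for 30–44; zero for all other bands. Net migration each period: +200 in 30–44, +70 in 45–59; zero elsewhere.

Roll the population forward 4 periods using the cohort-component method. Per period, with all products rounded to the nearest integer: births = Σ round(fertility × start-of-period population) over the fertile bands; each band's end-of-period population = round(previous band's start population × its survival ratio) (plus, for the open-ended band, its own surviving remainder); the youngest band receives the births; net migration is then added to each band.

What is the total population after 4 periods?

20583

Period 1:
Births: 9350 * 0.151 = 1412  |  7400 * 0.272 = 2013 — total 3425
15–29: 5450 * 0.978 = 5330
30–44: 9350 * 0.966 = 9032
45–59: 7400 * 0.964 = 7134
60+: 3350 * 0.944 + 5050 * 0.445 = 3162 + 2247 = 5409
Net migration: 30–44 + 200 → 9232; 45–59 + 70 → 7204
Population now: 0–14=3425, 15–29=5330, 30–44=9232, 45–59=7204, 60+=5409
Period 2:
Births: 5330 * 0.151 = 805  |  9232 * 0.272 = 2511 — total 3316
15–29: 3425 * 0.978 = 3350
30–44: 5330 * 0.966 = 5149
45–59: 9232 * 0.964 = 8900
60+: 7204 * 0.944 + 5409 * 0.445 = 6801 + 2407 = 9208
Net migration: 30–44 + 200 → 5349; 45–59 + 70 → 8970
Population now: 0–14=3316, 15–29=3350, 30–44=5349, 45–59=8970, 60+=9208
Period 3:
Births: 3350 * 0.151 = 506  |  5349 * 0.272 = 1455 — total 1961
15–29: 3316 * 0.978 = 3243
30–44: 3350 * 0.966 = 3236
45–59: 5349 * 0.964 = 5156
60+: 8970 * 0.944 + 9208 * 0.445 = 8468 + 4098 = 12566
Net migration: 30–44 + 200 → 3436; 45–59 + 70 → 5226
Population now: 0–14=1961, 15–29=3243, 30–44=3436, 45–59=5226, 60+=12566
Period 4:
Births: 3243 * 0.151 = 490  |  3436 * 0.272 = 935 — total 1425
15–29: 1961 * 0.978 = 1918
30–44: 3243 * 0.966 = 3133
45–59: 3436 * 0.964 = 3312
60+: 5226 * 0.944 + 12566 * 0.445 = 4933 + 5592 = 10525
Net migration: 30–44 + 200 → 3333; 45–59 + 70 → 3382
Population now: 0–14=1425, 15–29=1918, 30–44=3333, 45–59=3382, 60+=10525
Total after period 4: 1425 + 1918 + 3333 + 3382 + 10525 = 20583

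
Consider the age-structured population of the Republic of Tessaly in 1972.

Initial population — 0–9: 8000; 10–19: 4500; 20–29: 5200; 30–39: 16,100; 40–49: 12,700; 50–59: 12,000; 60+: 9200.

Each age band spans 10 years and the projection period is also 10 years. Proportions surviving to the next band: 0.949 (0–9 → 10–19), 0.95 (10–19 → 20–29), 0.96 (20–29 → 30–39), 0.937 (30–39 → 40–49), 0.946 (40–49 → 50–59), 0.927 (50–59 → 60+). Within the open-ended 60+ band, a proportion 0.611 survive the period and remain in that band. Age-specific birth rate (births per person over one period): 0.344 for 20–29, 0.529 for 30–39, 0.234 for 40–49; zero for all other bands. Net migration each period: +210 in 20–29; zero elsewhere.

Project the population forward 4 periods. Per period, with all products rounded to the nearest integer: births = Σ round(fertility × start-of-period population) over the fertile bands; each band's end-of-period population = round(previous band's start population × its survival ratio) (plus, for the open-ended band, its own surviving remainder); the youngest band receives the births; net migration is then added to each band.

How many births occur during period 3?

5926

(Groups numbered youngest = 1 to oldest = 7.)
Period 1.
Births: 5200 * 0.344 = 1789 ; 16100 * 0.529 = 8517 ; 12700 * 0.234 = 2972 — total 13278
Group 2: 8000 * 0.949 = 7592
Group 3: 4500 * 0.95 = 4275
Group 4: 5200 * 0.96 = 4992
Group 5: 16100 * 0.937 = 15086
Group 6: 12700 * 0.946 = 12014
Group 7: 12000 * 0.927 + 9200 * 0.611 = 11124 + 5621 = 16745
Net migration: Group 3 + 210 → 4485
End of period: [13278, 7592, 4485, 4992, 15086, 12014, 16745]
Period 2.
Births: 4485 * 0.344 = 1543 ; 4992 * 0.529 = 2641 ; 15086 * 0.234 = 3530 — total 7714
Group 2: 13278 * 0.949 = 12601
Group 3: 7592 * 0.95 = 7212
Group 4: 4485 * 0.96 = 4306
Group 5: 4992 * 0.937 = 4678
Group 6: 15086 * 0.946 = 14271
Group 7: 12014 * 0.927 + 16745 * 0.611 = 11137 + 10231 = 21368
Net migration: Group 3 + 210 → 7422
End of period: [7714, 12601, 7422, 4306, 4678, 14271, 21368]
Period 3.
Births: 7422 * 0.344 = 2553 ; 4306 * 0.529 = 2278 ; 4678 * 0.234 = 1095 — total 5926
Group 2: 7714 * 0.949 = 7321
Group 3: 12601 * 0.95 = 11971
Group 4: 7422 * 0.96 = 7125
Group 5: 4306 * 0.937 = 4035
Group 6: 4678 * 0.946 = 4425
Group 7: 14271 * 0.927 + 21368 * 0.611 = 13229 + 13056 = 26285
Net migration: Group 3 + 210 → 12181
End of period: [5926, 7321, 12181, 7125, 4035, 4425, 26285]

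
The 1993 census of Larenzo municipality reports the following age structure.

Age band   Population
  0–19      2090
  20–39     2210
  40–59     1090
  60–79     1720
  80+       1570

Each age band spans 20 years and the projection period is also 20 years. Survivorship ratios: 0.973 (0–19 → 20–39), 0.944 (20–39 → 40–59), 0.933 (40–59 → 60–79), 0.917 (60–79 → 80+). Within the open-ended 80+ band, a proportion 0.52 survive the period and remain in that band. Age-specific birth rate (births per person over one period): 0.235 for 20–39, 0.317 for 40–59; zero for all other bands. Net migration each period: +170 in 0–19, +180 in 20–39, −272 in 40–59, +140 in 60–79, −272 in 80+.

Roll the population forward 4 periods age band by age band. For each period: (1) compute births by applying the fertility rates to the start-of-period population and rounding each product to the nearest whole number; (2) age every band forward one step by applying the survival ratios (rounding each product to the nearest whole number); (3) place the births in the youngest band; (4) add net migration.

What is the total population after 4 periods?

6596

(Groups numbered youngest = 1 to oldest = 5.)
— Period 1 —
Births: 2210 × 0.235 = 519 ; 1090 × 0.317 = 346 → total 865
Group 2: 2090 × 0.973 = 2034
Group 3: 2210 × 0.944 = 2086
Group 4: 1090 × 0.933 = 1017
Group 5: 1720 × 0.917 + 1570 × 0.52 = 1577 + 816 = 2393
Net migration: Group 1 + 170 → 1035; Group 2 + 180 → 2214; Group 3 − 272 → 1814; Group 4 + 140 → 1157; Group 5 − 272 → 2121
Population now: 0–19=1035, 20–39=2214, 40–59=1814, 60–79=1157, 80+=2121
— Period 2 —
Births: 2214 × 0.235 = 520 ; 1814 × 0.317 = 575 → total 1095
Group 2: 1035 × 0.973 = 1007
Group 3: 2214 × 0.944 = 2090
Group 4: 1814 × 0.933 = 1692
Group 5: 1157 × 0.917 + 2121 × 0.52 = 1061 + 1103 = 2164
Net migration: Group 1 + 170 → 1265; Group 2 + 180 → 1187; Group 3 − 272 → 1818; Group 4 + 140 → 1832; Group 5 − 272 → 1892
Population now: 0–19=1265, 20–39=1187, 40–59=1818, 60–79=1832, 80+=1892
— Period 3 —
Births: 1187 × 0.235 = 279 ; 1818 × 0.317 = 576 → total 855
Group 2: 1265 × 0.973 = 1231
Group 3: 1187 × 0.944 = 1121
Group 4: 1818 × 0.933 = 1696
Group 5: 1832 × 0.917 + 1892 × 0.52 = 1680 + 984 = 2664
Net migration: Group 1 + 170 → 1025; Group 2 + 180 → 1411; Group 3 − 272 → 849; Group 4 + 140 → 1836; Group 5 − 272 → 2392
Population now: 0–19=1025, 20–39=1411, 40–59=849, 60–79=1836, 80+=2392
— Period 4 —
Births: 1411 × 0.235 = 332 ; 849 × 0.317 = 269 → total 601
Group 2: 1025 × 0.973 = 997
Group 3: 1411 × 0.944 = 1332
Group 4: 849 × 0.933 = 792
Group 5: 1836 × 0.917 + 2392 × 0.52 = 1684 + 1244 = 2928
Net migration: Group 1 + 170 → 771; Group 2 + 180 → 1177; Group 3 − 272 → 1060; Group 4 + 140 → 932; Group 5 − 272 → 2656
Population now: 0–19=771, 20–39=1177, 40–59=1060, 60–79=932, 80+=2656
Total after period 4: 771 + 1177 + 1060 + 932 + 2656 = 6596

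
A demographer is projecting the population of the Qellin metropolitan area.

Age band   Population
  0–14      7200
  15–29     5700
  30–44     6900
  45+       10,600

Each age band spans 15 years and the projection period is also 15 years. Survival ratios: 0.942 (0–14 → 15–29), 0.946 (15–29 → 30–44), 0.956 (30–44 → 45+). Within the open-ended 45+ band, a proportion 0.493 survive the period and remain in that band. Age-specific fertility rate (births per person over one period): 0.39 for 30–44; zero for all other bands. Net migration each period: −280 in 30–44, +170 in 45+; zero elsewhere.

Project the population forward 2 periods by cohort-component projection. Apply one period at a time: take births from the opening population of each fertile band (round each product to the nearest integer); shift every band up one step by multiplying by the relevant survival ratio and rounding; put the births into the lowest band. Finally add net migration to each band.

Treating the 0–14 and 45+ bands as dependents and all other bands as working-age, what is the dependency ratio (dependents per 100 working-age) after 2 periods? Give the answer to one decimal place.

149.5

Call the groups 1 to 4, youngest first.
Period 1.
Births: 6900 × 0.39 = 2691
Group 2: 7200 × 0.942 = 6782
Group 3: 5700 × 0.946 = 5392
Group 4: 6900 × 0.956 + 10600 × 0.493 = 6596 + 5226 = 11822
Net migration: Group 3 − 280 → 5112; Group 4 + 170 → 11992
Giving 2691 / 6782 / 5112 / 11992.
Period 2.
Births: 5112 × 0.39 = 1994
Group 2: 2691 × 0.942 = 2535
Group 3: 6782 × 0.946 = 6416
Group 4: 5112 × 0.956 + 11992 × 0.493 = 4887 + 5912 = 10799
Net migration: Group 3 − 280 → 6136; Group 4 + 170 → 10969
Giving 1994 / 2535 / 6136 / 10969.
Dependents (band 0–14 + band 45+) = 1994 + 10969 = 12963; working-age = 8671; ratio = 12963/8671 × 100 = 149.5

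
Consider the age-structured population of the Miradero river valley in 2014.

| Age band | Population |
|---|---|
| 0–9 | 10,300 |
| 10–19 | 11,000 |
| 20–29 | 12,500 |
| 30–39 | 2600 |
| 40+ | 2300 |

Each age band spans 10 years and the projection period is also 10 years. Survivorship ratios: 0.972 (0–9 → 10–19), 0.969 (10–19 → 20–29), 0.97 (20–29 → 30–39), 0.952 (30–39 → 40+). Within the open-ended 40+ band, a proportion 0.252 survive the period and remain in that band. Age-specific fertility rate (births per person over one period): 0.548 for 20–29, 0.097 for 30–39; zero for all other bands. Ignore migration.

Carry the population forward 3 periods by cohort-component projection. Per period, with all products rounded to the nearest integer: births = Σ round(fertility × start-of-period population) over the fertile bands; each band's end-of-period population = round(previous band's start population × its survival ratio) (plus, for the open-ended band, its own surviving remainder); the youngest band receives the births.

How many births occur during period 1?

7102

Let band 1 be 0–9 through band 5 = 40+.
Period 1.
Births: 12500 × 0.548 = 6850, 2600 × 0.097 = 252 → 7102
Band 2: 10300 × 0.972 = 10012
Band 3: 11000 × 0.969 = 10659
Band 4: 12500 × 0.97 = 12125
Band 5: 2600 × 0.952 + 2300 × 0.252 = 2475 + 580 = 3055
→ [7102, 10012, 10659, 12125, 3055]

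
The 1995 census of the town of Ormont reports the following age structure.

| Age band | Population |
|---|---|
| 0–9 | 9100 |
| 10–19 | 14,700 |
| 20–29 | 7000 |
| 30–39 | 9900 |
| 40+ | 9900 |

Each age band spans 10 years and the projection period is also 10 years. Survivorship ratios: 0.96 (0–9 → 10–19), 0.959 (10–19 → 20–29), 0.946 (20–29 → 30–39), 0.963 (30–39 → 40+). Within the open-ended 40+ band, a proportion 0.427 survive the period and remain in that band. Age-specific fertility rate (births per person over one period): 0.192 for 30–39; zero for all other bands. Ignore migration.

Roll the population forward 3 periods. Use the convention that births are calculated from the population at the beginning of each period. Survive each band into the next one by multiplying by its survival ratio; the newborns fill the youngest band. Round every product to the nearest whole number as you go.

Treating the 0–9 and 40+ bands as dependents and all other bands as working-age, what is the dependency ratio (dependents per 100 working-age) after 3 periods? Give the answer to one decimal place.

189.4

Numbering the bands 1..5 from youngest to oldest:
After projecting period 1:
Births: 9900 * 0.192 = 1901
Band 2: 9100 * 0.96 = 8736
Band 3: 14700 * 0.959 = 14097
Band 4: 7000 * 0.946 = 6622
Band 5: 9900 * 0.963 + 9900 * 0.427 = 9534 + 4227 = 13761
→ [1901, 8736, 14097, 6622, 13761]
After projecting period 2:
Births: 6622 * 0.192 = 1271
Band 2: 1901 * 0.96 = 1825
Band 3: 8736 * 0.959 = 8378
Band 4: 14097 * 0.946 = 13336
Band 5: 6622 * 0.963 + 13761 * 0.427 = 6377 + 5876 = 12253
→ [1271, 1825, 8378, 13336, 12253]
After projecting period 3:
Births: 13336 * 0.192 = 2561
Band 2: 1271 * 0.96 = 1220
Band 3: 1825 * 0.959 = 1750
Band 4: 8378 * 0.946 = 7926
Band 5: 13336 * 0.963 + 12253 * 0.427 = 12843 + 5232 = 18075
→ [2561, 1220, 1750, 7926, 18075]
Dependents (band 0–9 + band 40+) = 2561 + 18075 = 20636; working-age = 10896; ratio = 20636/10896 × 100 = 189.4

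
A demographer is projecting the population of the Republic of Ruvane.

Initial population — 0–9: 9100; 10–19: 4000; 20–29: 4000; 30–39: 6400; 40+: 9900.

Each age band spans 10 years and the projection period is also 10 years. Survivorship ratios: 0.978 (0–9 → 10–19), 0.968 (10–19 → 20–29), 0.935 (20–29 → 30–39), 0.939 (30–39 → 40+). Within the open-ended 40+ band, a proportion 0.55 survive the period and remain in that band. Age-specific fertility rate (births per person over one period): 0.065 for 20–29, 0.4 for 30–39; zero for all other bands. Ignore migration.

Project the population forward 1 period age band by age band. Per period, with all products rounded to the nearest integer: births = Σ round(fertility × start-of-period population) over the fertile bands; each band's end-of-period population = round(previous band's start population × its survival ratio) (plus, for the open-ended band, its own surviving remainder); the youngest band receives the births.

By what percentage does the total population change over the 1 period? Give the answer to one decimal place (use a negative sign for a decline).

— Period 1 —
Births: 4000 × 0.065 = 260 ; 6400 × 0.4 = 2560 ⇒ total 2820
10–19: 9100 × 0.978 = 8900
20–29: 4000 × 0.968 = 3872
30–39: 4000 × 0.935 = 3740
40+: 6400 × 0.939 + 9900 × 0.55 = 6010 + 5445 = 11455
Giving 2820 / 8900 / 3872 / 3740 / 11455.
Total: 33400 → 30787; change = -2613; percentage change = -7.8%

-7.8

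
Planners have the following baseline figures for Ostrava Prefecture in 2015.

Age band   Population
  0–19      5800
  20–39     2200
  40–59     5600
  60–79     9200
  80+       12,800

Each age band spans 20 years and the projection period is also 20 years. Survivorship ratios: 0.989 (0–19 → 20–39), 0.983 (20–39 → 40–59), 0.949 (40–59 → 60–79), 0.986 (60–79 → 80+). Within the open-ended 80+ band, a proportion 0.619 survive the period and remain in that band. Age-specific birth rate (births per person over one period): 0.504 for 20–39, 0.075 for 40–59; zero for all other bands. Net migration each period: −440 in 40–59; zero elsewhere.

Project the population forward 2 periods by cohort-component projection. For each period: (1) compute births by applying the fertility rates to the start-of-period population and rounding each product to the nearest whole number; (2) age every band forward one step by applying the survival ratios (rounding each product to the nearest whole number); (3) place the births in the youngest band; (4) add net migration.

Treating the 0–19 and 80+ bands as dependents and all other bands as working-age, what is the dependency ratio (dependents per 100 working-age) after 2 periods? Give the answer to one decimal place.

225.0

Let band 1 be 0–19 through band 5 = 80+.
— Period 1 —
Births: 2200 × 0.504 = 1109, 5600 × 0.075 = 420 → total 1529
Band 2: 5800 × 0.989 = 5736
Band 3: 2200 × 0.983 = 2163
Band 4: 5600 × 0.949 = 5314
Band 5: 9200 × 0.986 + 12800 × 0.619 = 9071 + 7923 = 16994
Net migration: Band 3 − 440 → 1723
Population now: 0–19=1529, 20–39=5736, 40–59=1723, 60–79=5314, 80+=16994
— Period 2 —
Births: 5736 × 0.504 = 2891, 1723 × 0.075 = 129 → total 3020
Band 2: 1529 × 0.989 = 1512
Band 3: 5736 × 0.983 = 5638
Band 4: 1723 × 0.949 = 1635
Band 5: 5314 × 0.986 + 16994 × 0.619 = 5240 + 10519 = 15759
Net migration: Band 3 − 440 → 5198
Population now: 0–19=3020, 20–39=1512, 40–59=5198, 60–79=1635, 80+=15759
Dependents (band 0–19 + band 80+) = 3020 + 15759 = 18779; working-age = 8345; ratio = 18779/8345 × 100 = 225.0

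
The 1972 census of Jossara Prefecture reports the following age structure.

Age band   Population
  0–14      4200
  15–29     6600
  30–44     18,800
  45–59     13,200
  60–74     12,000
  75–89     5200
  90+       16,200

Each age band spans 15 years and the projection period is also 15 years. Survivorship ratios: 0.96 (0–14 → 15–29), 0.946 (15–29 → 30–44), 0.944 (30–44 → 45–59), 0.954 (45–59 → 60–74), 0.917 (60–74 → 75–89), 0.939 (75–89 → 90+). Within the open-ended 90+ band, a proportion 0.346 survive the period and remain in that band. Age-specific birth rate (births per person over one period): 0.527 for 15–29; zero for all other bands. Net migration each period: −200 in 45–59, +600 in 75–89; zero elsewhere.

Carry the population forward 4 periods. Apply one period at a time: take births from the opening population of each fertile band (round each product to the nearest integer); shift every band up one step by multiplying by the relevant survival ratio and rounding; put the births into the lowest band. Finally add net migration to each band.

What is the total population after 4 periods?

After projecting period 1:
Births: 6600 × 0.527 = 3478
15–29: 4200 × 0.96 = 4032
30–44: 6600 × 0.946 = 6244
45–59: 18800 × 0.944 = 17747
60–74: 13200 × 0.954 = 12593
75–89: 12000 × 0.917 = 11004
90+: 5200 × 0.939 + 16200 × 0.346 = 4883 + 5605 = 10488
Net migration: 45–59 − 200 → 17547; 75–89 + 600 → 11604
Population now: 0–14=3478, 15–29=4032, 30–44=6244, 45–59=17547, 60–74=12593, 75–89=11604, 90+=10488
After projecting period 2:
Births: 4032 × 0.527 = 2125
15–29: 3478 × 0.96 = 3339
30–44: 4032 × 0.946 = 3814
45–59: 6244 × 0.944 = 5894
60–74: 17547 × 0.954 = 16740
75–89: 12593 × 0.917 = 11548
90+: 11604 × 0.939 + 10488 × 0.346 = 10896 + 3629 = 14525
Net migration: 45–59 − 200 → 5694; 75–89 + 600 → 12148
Population now: 0–14=2125, 15–29=3339, 30–44=3814, 45–59=5694, 60–74=16740, 75–89=12148, 90+=14525
After projecting period 3:
Births: 3339 × 0.527 = 1760
15–29: 2125 × 0.96 = 2040
30–44: 3339 × 0.946 = 3159
45–59: 3814 × 0.944 = 3600
60–74: 5694 × 0.954 = 5432
75–89: 16740 × 0.917 = 15351
90+: 12148 × 0.939 + 14525 × 0.346 = 11407 + 5026 = 16433
Net migration: 45–59 − 200 → 3400; 75–89 + 600 → 15951
Population now: 0–14=1760, 15–29=2040, 30–44=3159, 45–59=3400, 60–74=5432, 75–89=15951, 90+=16433
After projecting period 4:
Births: 2040 × 0.527 = 1075
15–29: 1760 × 0.96 = 1690
30–44: 2040 × 0.946 = 1930
45–59: 3159 × 0.944 = 2982
60–74: 3400 × 0.954 = 3244
75–89: 5432 × 0.917 = 4981
90+: 15951 × 0.939 + 16433 × 0.346 = 14978 + 5686 = 20664
Net migration: 45–59 − 200 → 2782; 75–89 + 600 → 5581
Population now: 0–14=1075, 15–29=1690, 30–44=1930, 45–59=2782, 60–74=3244, 75–89=5581, 90+=20664
Total after period 4: 1075 + 1690 + 1930 + 2782 + 3244 + 5581 + 20664 = 36966

36966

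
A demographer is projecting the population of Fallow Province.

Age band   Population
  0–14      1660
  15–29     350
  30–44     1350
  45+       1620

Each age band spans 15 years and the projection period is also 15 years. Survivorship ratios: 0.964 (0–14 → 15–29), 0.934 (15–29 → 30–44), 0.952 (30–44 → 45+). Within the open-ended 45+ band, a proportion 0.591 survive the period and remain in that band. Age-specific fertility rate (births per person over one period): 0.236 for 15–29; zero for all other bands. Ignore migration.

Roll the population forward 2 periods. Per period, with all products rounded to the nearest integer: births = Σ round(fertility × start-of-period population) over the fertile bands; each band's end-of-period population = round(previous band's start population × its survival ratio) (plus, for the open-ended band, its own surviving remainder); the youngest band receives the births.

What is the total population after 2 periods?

Let band 1 be 0–14 through band 4 = 45+.
Period 1.
Births: 350 × 0.236 = 83
Band 2: 1660 × 0.964 = 1600
Band 3: 350 × 0.934 = 327
Band 4: 1350 × 0.952 + 1620 × 0.591 = 1285 + 957 = 2242
Giving 83 / 1600 / 327 / 2242.
Period 2.
Births: 1600 × 0.236 = 378
Band 2: 83 × 0.964 = 80
Band 3: 1600 × 0.934 = 1494
Band 4: 327 × 0.952 + 2242 × 0.591 = 311 + 1325 = 1636
Giving 378 / 80 / 1494 / 1636.
Total after period 2: 378 + 80 + 1494 + 1636 = 3588

3588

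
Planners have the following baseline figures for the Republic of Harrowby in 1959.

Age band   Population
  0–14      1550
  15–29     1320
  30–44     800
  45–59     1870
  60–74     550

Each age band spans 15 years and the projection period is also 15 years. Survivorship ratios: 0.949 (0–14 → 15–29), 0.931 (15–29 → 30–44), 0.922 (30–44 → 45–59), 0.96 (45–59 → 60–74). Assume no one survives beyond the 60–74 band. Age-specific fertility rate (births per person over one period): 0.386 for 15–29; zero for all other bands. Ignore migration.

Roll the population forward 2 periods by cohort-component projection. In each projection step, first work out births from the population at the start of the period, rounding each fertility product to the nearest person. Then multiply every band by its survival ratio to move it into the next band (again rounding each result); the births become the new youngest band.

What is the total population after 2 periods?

4263

Numbering the bands 1..5 from youngest to oldest:
Period 1:
Births: 1320 * 0.386 = 510
Band 2: 1550 * 0.949 = 1471
Band 3: 1320 * 0.931 = 1229
Band 4: 800 * 0.922 = 738
Band 5: 1870 * 0.96 = 1795
Giving 510 / 1471 / 1229 / 738 / 1795.
Period 2:
Births: 1471 * 0.386 = 568
Band 2: 510 * 0.949 = 484
Band 3: 1471 * 0.931 = 1370
Band 4: 1229 * 0.922 = 1133
Band 5: 738 * 0.96 = 708
Giving 568 / 484 / 1370 / 1133 / 708.
Total after period 2: 568 + 484 + 1370 + 1133 + 708 = 4263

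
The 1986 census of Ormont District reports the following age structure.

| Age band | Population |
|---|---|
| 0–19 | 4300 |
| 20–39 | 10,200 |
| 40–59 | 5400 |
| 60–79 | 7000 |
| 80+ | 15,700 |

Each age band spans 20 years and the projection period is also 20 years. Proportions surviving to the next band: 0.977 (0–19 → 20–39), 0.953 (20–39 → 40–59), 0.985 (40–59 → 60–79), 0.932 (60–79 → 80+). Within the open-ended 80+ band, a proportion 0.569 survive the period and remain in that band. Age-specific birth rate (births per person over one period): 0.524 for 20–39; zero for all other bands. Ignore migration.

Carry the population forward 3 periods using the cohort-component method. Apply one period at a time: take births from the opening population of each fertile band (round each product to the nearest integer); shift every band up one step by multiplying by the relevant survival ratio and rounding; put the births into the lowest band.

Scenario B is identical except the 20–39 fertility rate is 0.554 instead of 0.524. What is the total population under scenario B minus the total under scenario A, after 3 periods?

731

(Groups numbered youngest = 1 to oldest = 5.)
Period 1.
Births: 10200 × 0.524 = 5345
Group 2: 4300 × 0.977 = 4201
Group 3: 10200 × 0.953 = 9721
Group 4: 5400 × 0.985 = 5319
Group 5: 7000 × 0.932 + 15700 × 0.569 = 6524 + 8933 = 15457
End of period: [5345, 4201, 9721, 5319, 15457]
Period 2.
Births: 4201 × 0.524 = 2201
Group 2: 5345 × 0.977 = 5222
Group 3: 4201 × 0.953 = 4004
Group 4: 9721 × 0.985 = 9575
Group 5: 5319 × 0.932 + 15457 × 0.569 = 4957 + 8795 = 13752
End of period: [2201, 5222, 4004, 9575, 13752]
Period 3.
Births: 5222 × 0.524 = 2736
Group 2: 2201 × 0.977 = 2150
Group 3: 5222 × 0.953 = 4977
Group 4: 4004 × 0.985 = 3944
Group 5: 9575 × 0.932 + 13752 × 0.569 = 8924 + 7825 = 16749
End of period: [2736, 2150, 4977, 3944, 16749]
Scenario A total after 3 periods: 30556
Scenario B projection —
Period 1.
Births: 10200 × 0.554 = 5651
Group 2: 4300 × 0.977 = 4201
Group 3: 10200 × 0.953 = 9721
Group 4: 5400 × 0.985 = 5319
Group 5: 7000 × 0.932 + 15700 × 0.569 = 6524 + 8933 = 15457
End of period: [5651, 4201, 9721, 5319, 15457]
Period 2.
Births: 4201 × 0.554 = 2327
Group 2: 5651 × 0.977 = 5521
Group 3: 4201 × 0.953 = 4004
Group 4: 9721 × 0.985 = 9575
Group 5: 5319 × 0.932 + 15457 × 0.569 = 4957 + 8795 = 13752
End of period: [2327, 5521, 4004, 9575, 13752]
Period 3.
Births: 5521 × 0.554 = 3059
Group 2: 2327 × 0.977 = 2273
Group 3: 5521 × 0.953 = 5262
Group 4: 4004 × 0.985 = 3944
Group 5: 9575 × 0.932 + 13752 × 0.569 = 8924 + 7825 = 16749
End of period: [3059, 2273, 5262, 3944, 16749]
Scenario B total after 3 periods: 31287
Difference B − A = 31287 − 30556 = 731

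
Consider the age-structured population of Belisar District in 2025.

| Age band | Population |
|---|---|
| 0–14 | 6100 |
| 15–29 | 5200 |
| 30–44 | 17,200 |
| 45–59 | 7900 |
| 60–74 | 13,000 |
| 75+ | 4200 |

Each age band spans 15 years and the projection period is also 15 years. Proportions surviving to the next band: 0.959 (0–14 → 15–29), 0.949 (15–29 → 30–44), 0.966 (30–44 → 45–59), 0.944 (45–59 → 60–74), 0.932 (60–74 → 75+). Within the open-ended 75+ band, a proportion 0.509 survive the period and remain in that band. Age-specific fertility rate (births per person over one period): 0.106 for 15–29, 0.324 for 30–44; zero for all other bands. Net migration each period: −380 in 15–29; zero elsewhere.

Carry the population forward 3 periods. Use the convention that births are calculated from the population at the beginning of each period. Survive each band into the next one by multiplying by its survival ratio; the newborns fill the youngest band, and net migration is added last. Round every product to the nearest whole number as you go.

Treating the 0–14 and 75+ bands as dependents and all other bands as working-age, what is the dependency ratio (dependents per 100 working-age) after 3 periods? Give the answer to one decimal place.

146.7

Numbering the bands 1..6 from youngest to oldest:
[period 1]
Births: 5200 × 0.106 = 551, 17200 × 0.324 = 5573 ⇒ total 6124
Band 2: 6100 × 0.959 = 5850
Band 3: 5200 × 0.949 = 4935
Band 4: 17200 × 0.966 = 16615
Band 5: 7900 × 0.944 = 7458
Band 6: 13000 × 0.932 + 4200 × 0.509 = 12116 + 2138 = 14254
Net migration: Band 2 − 380 → 5470
Giving 6124 / 5470 / 4935 / 16615 / 7458 / 14254.
[period 2]
Births: 5470 × 0.106 = 580, 4935 × 0.324 = 1599 ⇒ total 2179
Band 2: 6124 × 0.959 = 5873
Band 3: 5470 × 0.949 = 5191
Band 4: 4935 × 0.966 = 4767
Band 5: 16615 × 0.944 = 15685
Band 6: 7458 × 0.932 + 14254 × 0.509 = 6951 + 7255 = 14206
Net migration: Band 2 − 380 → 5493
Giving 2179 / 5493 / 5191 / 4767 / 15685 / 14206.
[period 3]
Births: 5493 × 0.106 = 582, 5191 × 0.324 = 1682 ⇒ total 2264
Band 2: 2179 × 0.959 = 2090
Band 3: 5493 × 0.949 = 5213
Band 4: 5191 × 0.966 = 5015
Band 5: 4767 × 0.944 = 4500
Band 6: 15685 × 0.932 + 14206 × 0.509 = 14618 + 7231 = 21849
Net migration: Band 2 − 380 → 1710
Giving 2264 / 1710 / 5213 / 5015 / 4500 / 21849.
Dependents (band 0–14 + band 75+) = 2264 + 21849 = 24113; working-age = 16438; ratio = 24113/16438 × 100 = 146.7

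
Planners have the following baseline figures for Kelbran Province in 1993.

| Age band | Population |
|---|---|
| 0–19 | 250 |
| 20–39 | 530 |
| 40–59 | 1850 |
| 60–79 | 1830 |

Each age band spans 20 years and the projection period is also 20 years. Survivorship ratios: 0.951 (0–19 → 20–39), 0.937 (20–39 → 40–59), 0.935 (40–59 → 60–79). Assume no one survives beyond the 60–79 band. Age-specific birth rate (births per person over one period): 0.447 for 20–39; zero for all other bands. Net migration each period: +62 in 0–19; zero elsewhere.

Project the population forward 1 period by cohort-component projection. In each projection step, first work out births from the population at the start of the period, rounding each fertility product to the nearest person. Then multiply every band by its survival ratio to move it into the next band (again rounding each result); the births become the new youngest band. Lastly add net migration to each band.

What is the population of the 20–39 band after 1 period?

(Bands numbered youngest = 1 to oldest = 4.)
Period 1.
Births: 530 × 0.447 = 237
Band 2: 250 × 0.951 = 238
Band 3: 530 × 0.937 = 497
Band 4: 1850 × 0.935 = 1730
Net migration: Band 1 + 62 → 299
End of period: [299, 238, 497, 1730]

238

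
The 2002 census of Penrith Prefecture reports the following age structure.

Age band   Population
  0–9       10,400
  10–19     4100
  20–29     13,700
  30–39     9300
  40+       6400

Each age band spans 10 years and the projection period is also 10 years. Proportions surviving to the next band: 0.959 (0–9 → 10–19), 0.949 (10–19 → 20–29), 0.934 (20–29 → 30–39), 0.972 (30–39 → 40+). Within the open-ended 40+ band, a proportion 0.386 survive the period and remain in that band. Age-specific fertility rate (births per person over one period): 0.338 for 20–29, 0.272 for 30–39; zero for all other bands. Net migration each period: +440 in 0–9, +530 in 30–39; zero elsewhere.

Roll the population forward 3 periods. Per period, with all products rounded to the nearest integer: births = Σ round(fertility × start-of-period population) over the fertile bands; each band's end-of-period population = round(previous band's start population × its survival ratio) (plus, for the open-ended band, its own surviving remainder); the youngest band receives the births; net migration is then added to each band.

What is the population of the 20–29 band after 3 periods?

6917

Call the groups 1 to 5, youngest first.
— Period 1 —
Births: 13700 * 0.338 = 4631  |  9300 * 0.272 = 2530 — total 7161
Group 2: 10400 * 0.959 = 9974
Group 3: 4100 * 0.949 = 3891
Group 4: 13700 * 0.934 = 12796
Group 5: 9300 * 0.972 + 6400 * 0.386 = 9040 + 2470 = 11510
Net migration: Group 1 + 440 → 7601; Group 4 + 530 → 13326
→ [7601, 9974, 3891, 13326, 11510]
— Period 2 —
Births: 3891 * 0.338 = 1315  |  13326 * 0.272 = 3625 — total 4940
Group 2: 7601 * 0.959 = 7289
Group 3: 9974 * 0.949 = 9465
Group 4: 3891 * 0.934 = 3634
Group 5: 13326 * 0.972 + 11510 * 0.386 = 12953 + 4443 = 17396
Net migration: Group 1 + 440 → 5380; Group 4 + 530 → 4164
→ [5380, 7289, 9465, 4164, 17396]
— Period 3 —
Births: 9465 * 0.338 = 3199  |  4164 * 0.272 = 1133 — total 4332
Group 2: 5380 * 0.959 = 5159
Group 3: 7289 * 0.949 = 6917
Group 4: 9465 * 0.934 = 8840
Group 5: 4164 * 0.972 + 17396 * 0.386 = 4047 + 6715 = 10762
Net migration: Group 1 + 440 → 4772; Group 4 + 530 → 9370
→ [4772, 5159, 6917, 9370, 10762]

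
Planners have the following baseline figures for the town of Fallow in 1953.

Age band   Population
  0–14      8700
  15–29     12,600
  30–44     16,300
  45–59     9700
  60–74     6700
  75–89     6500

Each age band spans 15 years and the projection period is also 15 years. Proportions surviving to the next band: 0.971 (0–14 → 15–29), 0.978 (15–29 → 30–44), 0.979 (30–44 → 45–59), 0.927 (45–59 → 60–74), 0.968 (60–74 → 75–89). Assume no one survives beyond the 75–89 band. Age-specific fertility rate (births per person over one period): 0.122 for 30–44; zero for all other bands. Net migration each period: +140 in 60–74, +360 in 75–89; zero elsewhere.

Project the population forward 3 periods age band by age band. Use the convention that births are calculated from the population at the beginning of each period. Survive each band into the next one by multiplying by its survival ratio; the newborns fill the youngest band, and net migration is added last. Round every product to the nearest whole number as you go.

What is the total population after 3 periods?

Numbering the groups 1..6 from youngest to oldest:
After projecting period 1:
Births: 16300 × 0.122 = 1989
Group 2: 8700 × 0.971 = 8448
Group 3: 12600 × 0.978 = 12323
Group 4: 16300 × 0.979 = 15958
Group 5: 9700 × 0.927 = 8992
Group 6: 6700 × 0.968 = 6486
Net migration: Group 5 + 140 → 9132; Group 6 + 360 → 6846
End of period: [1989, 8448, 12323, 15958, 9132, 6846]
After projecting period 2:
Births: 12323 × 0.122 = 1503
Group 2: 1989 × 0.971 = 1931
Group 3: 8448 × 0.978 = 8262
Group 4: 12323 × 0.979 = 12064
Group 5: 15958 × 0.927 = 14793
Group 6: 9132 × 0.968 = 8840
Net migration: Group 5 + 140 → 14933; Group 6 + 360 → 9200
End of period: [1503, 1931, 8262, 12064, 14933, 9200]
After projecting period 3:
Births: 8262 × 0.122 = 1008
Group 2: 1503 × 0.971 = 1459
Group 3: 1931 × 0.978 = 1889
Group 4: 8262 × 0.979 = 8088
Group 5: 12064 × 0.927 = 11183
Group 6: 14933 × 0.968 = 14455
Net migration: Group 5 + 140 → 11323; Group 6 + 360 → 14815
End of period: [1008, 1459, 1889, 8088, 11323, 14815]
Total after period 3: 1008 + 1459 + 1889 + 8088 + 11323 + 14815 = 38582

38582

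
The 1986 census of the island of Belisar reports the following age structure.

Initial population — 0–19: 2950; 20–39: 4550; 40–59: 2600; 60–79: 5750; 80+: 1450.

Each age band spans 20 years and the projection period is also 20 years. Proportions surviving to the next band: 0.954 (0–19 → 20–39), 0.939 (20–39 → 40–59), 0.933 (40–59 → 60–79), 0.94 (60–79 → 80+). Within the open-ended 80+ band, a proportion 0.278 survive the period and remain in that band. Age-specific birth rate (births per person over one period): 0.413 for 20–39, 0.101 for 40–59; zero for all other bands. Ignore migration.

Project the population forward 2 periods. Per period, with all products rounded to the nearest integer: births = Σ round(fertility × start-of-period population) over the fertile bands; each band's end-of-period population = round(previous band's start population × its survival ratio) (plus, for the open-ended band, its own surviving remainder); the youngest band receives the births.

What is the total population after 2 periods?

Call the groups 1 to 5, youngest first.
— Period 1 —
Births: 4550 * 0.413 = 1879 ; 2600 * 0.101 = 263 — total 2142
Group 2: 2950 * 0.954 = 2814
Group 3: 4550 * 0.939 = 4272
Group 4: 2600 * 0.933 = 2426
Group 5: 5750 * 0.94 + 1450 * 0.278 = 5405 + 403 = 5808
End of period: [2142, 2814, 4272, 2426, 5808]
— Period 2 —
Births: 2814 * 0.413 = 1162 ; 4272 * 0.101 = 431 — total 1593
Group 2: 2142 * 0.954 = 2043
Group 3: 2814 * 0.939 = 2642
Group 4: 4272 * 0.933 = 3986
Group 5: 2426 * 0.94 + 5808 * 0.278 = 2280 + 1615 = 3895
End of period: [1593, 2043, 2642, 3986, 3895]
Total after period 2: 1593 + 2043 + 2642 + 3986 + 3895 = 14159

14159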